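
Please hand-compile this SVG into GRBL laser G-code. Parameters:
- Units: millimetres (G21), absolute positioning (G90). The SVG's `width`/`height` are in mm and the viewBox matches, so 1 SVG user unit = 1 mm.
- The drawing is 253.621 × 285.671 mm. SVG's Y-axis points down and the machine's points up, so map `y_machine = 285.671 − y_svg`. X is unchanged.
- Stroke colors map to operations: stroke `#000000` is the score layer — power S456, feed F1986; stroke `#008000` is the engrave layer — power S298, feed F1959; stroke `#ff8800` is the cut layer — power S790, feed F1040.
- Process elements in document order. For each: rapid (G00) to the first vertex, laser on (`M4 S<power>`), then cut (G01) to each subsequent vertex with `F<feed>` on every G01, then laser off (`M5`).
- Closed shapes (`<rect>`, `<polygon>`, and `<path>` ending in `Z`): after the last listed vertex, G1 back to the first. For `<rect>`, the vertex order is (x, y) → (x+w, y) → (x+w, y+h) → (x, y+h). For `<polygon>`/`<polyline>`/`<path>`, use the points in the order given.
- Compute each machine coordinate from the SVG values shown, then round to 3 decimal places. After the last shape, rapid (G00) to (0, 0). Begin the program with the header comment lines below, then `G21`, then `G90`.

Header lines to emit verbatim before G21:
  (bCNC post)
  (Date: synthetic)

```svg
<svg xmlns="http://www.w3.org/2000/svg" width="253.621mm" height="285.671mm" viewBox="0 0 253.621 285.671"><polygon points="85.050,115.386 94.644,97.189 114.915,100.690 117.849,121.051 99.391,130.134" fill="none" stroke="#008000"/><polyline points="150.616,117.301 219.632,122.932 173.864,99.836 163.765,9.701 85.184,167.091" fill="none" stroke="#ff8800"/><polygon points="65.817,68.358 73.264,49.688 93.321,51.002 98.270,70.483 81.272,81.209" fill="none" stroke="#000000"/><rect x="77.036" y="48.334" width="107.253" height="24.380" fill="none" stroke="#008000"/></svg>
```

viewBox `0 0 253.621 285.671` with mm width/height → 1 unit = 1 mm. Flip: y_m = 285.671 − y_svg.

**Shape 1** — `<polygon>` regular polygon, stroke `#008000` → engrave (S298, F1959). Machine vertices: (85.050,170.285) → (94.644,188.482) → (114.915,184.981) → (117.849,164.620) → (99.391,155.537) → (85.050,170.285). Closed: final G1 returns to the first vertex.

**Shape 2** — `<polyline>` open polyline, stroke `#ff8800` → cut (S790, F1040). Machine vertices: (150.616,168.370) → (219.632,162.739) → (173.864,185.835) → (163.765,275.970) → (85.184,118.580). Open path.

**Shape 3** — `<polygon>` regular polygon, stroke `#000000` → score (S456, F1986). Machine vertices: (65.817,217.313) → (73.264,235.983) → (93.321,234.669) → (98.270,215.188) → (81.272,204.462) → (65.817,217.313). Closed: final G1 returns to the first vertex.

**Shape 4** — `<rect>` rectangle, stroke `#008000` → engrave (S298, F1959). Machine vertices: (77.036,237.337) → (184.289,237.337) → (184.289,212.957) → (77.036,212.957) → (77.036,237.337). Closed: final G1 returns to the first vertex.

(bCNC post)
(Date: synthetic)
G21
G90
G00 X85.050 Y170.285
M4 S298
G01 X94.644 Y188.482 F1959
G01 X114.915 Y184.981 F1959
G01 X117.849 Y164.620 F1959
G01 X99.391 Y155.537 F1959
G01 X85.050 Y170.285 F1959
M5
G00 X150.616 Y168.370
M4 S790
G01 X219.632 Y162.739 F1040
G01 X173.864 Y185.835 F1040
G01 X163.765 Y275.970 F1040
G01 X85.184 Y118.580 F1040
M5
G00 X65.817 Y217.313
M4 S456
G01 X73.264 Y235.983 F1986
G01 X93.321 Y234.669 F1986
G01 X98.270 Y215.188 F1986
G01 X81.272 Y204.462 F1986
G01 X65.817 Y217.313 F1986
M5
G00 X77.036 Y237.337
M4 S298
G01 X184.289 Y237.337 F1959
G01 X184.289 Y212.957 F1959
G01 X77.036 Y212.957 F1959
G01 X77.036 Y237.337 F1959
M5
G00 X0.000 Y0.000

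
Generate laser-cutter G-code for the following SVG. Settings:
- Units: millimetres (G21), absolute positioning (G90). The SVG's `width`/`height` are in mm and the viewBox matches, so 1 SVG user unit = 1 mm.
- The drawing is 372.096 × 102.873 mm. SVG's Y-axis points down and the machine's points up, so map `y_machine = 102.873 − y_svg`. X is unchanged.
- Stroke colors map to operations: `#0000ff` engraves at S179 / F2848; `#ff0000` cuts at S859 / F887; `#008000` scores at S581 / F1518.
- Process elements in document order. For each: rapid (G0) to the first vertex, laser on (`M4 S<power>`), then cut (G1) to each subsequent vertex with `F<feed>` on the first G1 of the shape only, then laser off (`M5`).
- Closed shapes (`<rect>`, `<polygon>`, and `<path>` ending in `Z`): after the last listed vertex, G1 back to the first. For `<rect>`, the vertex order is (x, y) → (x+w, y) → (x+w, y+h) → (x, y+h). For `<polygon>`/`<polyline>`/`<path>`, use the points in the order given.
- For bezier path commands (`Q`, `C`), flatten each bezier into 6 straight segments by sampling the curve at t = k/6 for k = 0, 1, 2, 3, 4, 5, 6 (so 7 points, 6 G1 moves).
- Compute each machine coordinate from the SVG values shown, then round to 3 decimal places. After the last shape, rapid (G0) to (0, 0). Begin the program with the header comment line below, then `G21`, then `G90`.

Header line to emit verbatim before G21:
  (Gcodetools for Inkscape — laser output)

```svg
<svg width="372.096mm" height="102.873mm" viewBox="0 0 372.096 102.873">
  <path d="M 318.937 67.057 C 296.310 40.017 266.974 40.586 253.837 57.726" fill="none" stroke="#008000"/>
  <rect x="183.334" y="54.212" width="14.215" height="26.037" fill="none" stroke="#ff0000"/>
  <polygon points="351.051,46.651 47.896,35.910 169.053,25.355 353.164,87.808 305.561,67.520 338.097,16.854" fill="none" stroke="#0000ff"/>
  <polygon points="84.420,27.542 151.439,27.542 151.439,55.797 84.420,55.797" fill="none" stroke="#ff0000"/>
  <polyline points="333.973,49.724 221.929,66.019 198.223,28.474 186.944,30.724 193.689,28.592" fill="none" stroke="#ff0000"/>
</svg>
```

Since the viewBox matches the mm dimensions, user units are millimetres directly. The only transform is the Y-flip y_m = 102.873 − y_svg.

Shape 1 is a cubic bezier drawn with `<path>`. Its stroke #008000 means score at S581, F1518. After flipping Y the toolpath is (318.937,35.816) → (307.170,47.086) → (294.922,54.062) → (282.828,57.049) → (271.525,56.355) → (261.649,52.285) → (253.837,45.147).

Shape 2 is a rectangle drawn with `<rect>`. Its stroke #ff0000 means cut at S859, F887. After flipping Y the toolpath is (183.334,48.661) → (197.549,48.661) → (197.549,22.624) → (183.334,22.624) → (183.334,48.661), returning to the start.

Shape 3 is a closed polygon drawn with `<polygon>`. Its stroke #0000ff means engrave at S179, F2848. After flipping Y the toolpath is (351.051,56.222) → (47.896,66.963) → (169.053,77.518) → (353.164,15.065) → (305.561,35.353) → (338.097,86.019) → (351.051,56.222), returning to the start.

Shape 4 is a rectangle drawn with `<polygon>`. Its stroke #ff0000 means cut at S859, F887. After flipping Y the toolpath is (84.420,75.331) → (151.439,75.331) → (151.439,47.076) → (84.420,47.076) → (84.420,75.331), returning to the start.

Shape 5 is a open polyline drawn with `<polyline>`. Its stroke #ff0000 means cut at S859, F887. After flipping Y the toolpath is (333.973,53.149) → (221.929,36.854) → (198.223,74.399) → (186.944,72.149) → (193.689,74.281).

(Gcodetools for Inkscape — laser output)
G21
G90
G0 X318.937 Y35.816
M4 S581
G1 X307.170 Y47.086 F1518
G1 X294.922 Y54.062
G1 X282.828 Y57.049
G1 X271.525 Y56.355
G1 X261.649 Y52.285
G1 X253.837 Y45.147
M5
G0 X183.334 Y48.661
M4 S859
G1 X197.549 Y48.661 F887
G1 X197.549 Y22.624
G1 X183.334 Y22.624
G1 X183.334 Y48.661
M5
G0 X351.051 Y56.222
M4 S179
G1 X47.896 Y66.963 F2848
G1 X169.053 Y77.518
G1 X353.164 Y15.065
G1 X305.561 Y35.353
G1 X338.097 Y86.019
G1 X351.051 Y56.222
M5
G0 X84.420 Y75.331
M4 S859
G1 X151.439 Y75.331 F887
G1 X151.439 Y47.076
G1 X84.420 Y47.076
G1 X84.420 Y75.331
M5
G0 X333.973 Y53.149
M4 S859
G1 X221.929 Y36.854 F887
G1 X198.223 Y74.399
G1 X186.944 Y72.149
G1 X193.689 Y74.281
M5
G0 X0.000 Y0.000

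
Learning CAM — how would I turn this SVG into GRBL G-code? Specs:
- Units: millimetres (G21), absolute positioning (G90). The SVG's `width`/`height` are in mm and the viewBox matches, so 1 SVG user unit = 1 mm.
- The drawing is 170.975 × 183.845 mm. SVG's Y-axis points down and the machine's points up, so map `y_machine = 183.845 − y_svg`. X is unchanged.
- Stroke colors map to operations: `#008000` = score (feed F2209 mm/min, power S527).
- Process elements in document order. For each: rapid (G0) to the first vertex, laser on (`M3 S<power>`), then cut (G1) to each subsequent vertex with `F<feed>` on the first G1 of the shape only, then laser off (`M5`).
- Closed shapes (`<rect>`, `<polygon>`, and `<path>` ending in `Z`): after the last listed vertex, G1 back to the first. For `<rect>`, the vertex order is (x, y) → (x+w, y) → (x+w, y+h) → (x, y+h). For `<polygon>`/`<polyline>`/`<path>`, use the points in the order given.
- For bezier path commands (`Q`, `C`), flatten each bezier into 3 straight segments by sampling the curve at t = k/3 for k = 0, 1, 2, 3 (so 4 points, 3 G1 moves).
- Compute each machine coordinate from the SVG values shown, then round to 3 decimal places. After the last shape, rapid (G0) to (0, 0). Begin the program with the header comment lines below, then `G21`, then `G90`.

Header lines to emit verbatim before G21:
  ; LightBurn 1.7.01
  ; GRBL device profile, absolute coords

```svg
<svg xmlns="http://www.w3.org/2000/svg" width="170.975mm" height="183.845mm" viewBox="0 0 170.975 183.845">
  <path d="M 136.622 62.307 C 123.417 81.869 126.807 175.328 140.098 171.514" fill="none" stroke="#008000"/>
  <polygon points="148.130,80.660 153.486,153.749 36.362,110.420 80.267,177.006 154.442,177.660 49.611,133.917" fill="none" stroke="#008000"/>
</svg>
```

; LightBurn 1.7.01
; GRBL device profile, absolute coords
G21
G90
G0 X136.622 Y121.538
M3 S527
G1 X128.701 Y83.683 F2209
G1 X130.355 Y34.602
G1 X140.098 Y12.331
M5
G0 X148.130 Y103.185
M3 S527
G1 X153.486 Y30.096 F2209
G1 X36.362 Y73.425
G1 X80.267 Y6.839
G1 X154.442 Y6.185
G1 X49.611 Y49.928
G1 X148.130 Y103.185
M5
G0 X0.000 Y0.000

Since the viewBox matches the mm dimensions, user units are millimetres directly. The only transform is the Y-flip y_m = 183.845 − y_svg.

Shape 1 is a cubic bezier drawn with `<path>`. Its stroke #008000 means score at S527, F2209. After flipping Y the toolpath is (136.622,121.538) → (128.701,83.683) → (130.355,34.602) → (140.098,12.331).

Shape 2 is a closed polygon drawn with `<polygon>`. Its stroke #008000 means score at S527, F2209. After flipping Y the toolpath is (148.130,103.185) → (153.486,30.096) → (36.362,73.425) → (80.267,6.839) → (154.442,6.185) → (49.611,49.928) → (148.130,103.185), returning to the start.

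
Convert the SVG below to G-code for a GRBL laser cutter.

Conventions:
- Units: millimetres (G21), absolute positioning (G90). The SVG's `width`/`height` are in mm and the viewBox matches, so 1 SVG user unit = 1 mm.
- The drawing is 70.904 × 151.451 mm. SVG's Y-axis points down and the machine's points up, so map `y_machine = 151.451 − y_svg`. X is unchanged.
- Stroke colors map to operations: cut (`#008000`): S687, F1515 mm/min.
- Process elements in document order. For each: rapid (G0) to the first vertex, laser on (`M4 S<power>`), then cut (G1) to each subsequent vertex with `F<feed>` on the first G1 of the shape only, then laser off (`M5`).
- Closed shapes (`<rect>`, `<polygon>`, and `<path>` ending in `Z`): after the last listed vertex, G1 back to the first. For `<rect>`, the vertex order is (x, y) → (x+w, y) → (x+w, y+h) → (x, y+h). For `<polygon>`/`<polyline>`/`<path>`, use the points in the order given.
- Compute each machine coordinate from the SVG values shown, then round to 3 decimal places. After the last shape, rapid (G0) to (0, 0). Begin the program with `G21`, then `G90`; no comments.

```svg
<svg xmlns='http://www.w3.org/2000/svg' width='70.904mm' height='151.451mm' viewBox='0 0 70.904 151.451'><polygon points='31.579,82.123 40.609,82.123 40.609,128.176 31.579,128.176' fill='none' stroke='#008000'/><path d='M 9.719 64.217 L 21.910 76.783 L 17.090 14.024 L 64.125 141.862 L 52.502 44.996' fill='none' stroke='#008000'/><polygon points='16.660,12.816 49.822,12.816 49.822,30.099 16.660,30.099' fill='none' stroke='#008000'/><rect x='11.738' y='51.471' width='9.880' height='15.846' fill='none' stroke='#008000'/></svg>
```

G21
G90
G0 X31.579 Y69.328
M4 S687
G1 X40.609 Y69.328 F1515
G1 X40.609 Y23.275
G1 X31.579 Y23.275
G1 X31.579 Y69.328
M5
G0 X9.719 Y87.234
M4 S687
G1 X21.910 Y74.668 F1515
G1 X17.090 Y137.427
G1 X64.125 Y9.589
G1 X52.502 Y106.455
M5
G0 X16.660 Y138.635
M4 S687
G1 X49.822 Y138.635 F1515
G1 X49.822 Y121.352
G1 X16.660 Y121.352
G1 X16.660 Y138.635
M5
G0 X11.738 Y99.980
M4 S687
G1 X21.618 Y99.980 F1515
G1 X21.618 Y84.134
G1 X11.738 Y84.134
G1 X11.738 Y99.980
M5
G0 X0.000 Y0.000

1 u = 1 mm; y_m = 151.451 − y.

[1] `<polygon>` rectangle, #008000→cut S687 F1515: (31.579,69.328) → (40.609,69.328) → (40.609,23.275) → (31.579,23.275) → (31.579,69.328) (closed)

[2] `<path>` open polyline, #008000→cut S687 F1515: (9.719,87.234) → (21.910,74.668) → (17.090,137.427) → (64.125,9.589) → (52.502,106.455)

[3] `<polygon>` rectangle, #008000→cut S687 F1515: (16.660,138.635) → (49.822,138.635) → (49.822,121.352) → (16.660,121.352) → (16.660,138.635) (closed)

[4] `<rect>` rectangle, #008000→cut S687 F1515: (11.738,99.980) → (21.618,99.980) → (21.618,84.134) → (11.738,84.134) → (11.738,99.980) (closed)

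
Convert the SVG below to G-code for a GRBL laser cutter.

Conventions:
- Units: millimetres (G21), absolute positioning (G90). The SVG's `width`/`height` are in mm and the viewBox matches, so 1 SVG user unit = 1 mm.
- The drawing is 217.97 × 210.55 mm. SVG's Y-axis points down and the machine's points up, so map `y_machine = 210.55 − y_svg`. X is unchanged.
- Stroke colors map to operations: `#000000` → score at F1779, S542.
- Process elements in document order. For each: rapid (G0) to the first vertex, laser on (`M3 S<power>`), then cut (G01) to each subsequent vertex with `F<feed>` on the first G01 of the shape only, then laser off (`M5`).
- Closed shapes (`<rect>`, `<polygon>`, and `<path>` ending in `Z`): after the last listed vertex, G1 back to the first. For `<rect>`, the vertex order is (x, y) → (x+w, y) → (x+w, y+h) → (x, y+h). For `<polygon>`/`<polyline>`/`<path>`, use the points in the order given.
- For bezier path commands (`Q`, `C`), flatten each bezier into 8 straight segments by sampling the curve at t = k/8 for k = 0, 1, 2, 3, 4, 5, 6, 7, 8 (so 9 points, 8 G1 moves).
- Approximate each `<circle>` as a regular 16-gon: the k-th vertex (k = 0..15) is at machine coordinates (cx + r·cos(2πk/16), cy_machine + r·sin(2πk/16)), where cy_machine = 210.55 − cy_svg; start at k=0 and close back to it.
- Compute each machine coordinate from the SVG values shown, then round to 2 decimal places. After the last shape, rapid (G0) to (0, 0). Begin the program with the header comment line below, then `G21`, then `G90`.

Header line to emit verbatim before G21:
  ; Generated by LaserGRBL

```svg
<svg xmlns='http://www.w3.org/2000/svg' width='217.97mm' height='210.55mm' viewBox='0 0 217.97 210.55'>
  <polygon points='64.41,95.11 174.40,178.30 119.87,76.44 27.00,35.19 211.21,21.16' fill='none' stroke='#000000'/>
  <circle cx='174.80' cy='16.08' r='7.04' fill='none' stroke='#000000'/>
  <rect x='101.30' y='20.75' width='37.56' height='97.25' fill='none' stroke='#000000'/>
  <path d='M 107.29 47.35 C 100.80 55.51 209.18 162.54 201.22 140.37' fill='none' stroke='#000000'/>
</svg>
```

; Generated by LaserGRBL
G21
G90
G0 X64.41 Y115.44
M3 S542
G01 X174.40 Y32.25 F1779
G01 X119.87 Y134.11
G01 X27.00 Y175.36
G01 X211.21 Y189.39
G01 X64.41 Y115.44
M5
G0 X181.84 Y194.47
M3 S542
G01 X181.30 Y197.16 F1779
G01 X179.78 Y199.45
G01 X177.49 Y200.97
G01 X174.80 Y201.51
G01 X172.11 Y200.97
G01 X169.82 Y199.45
G01 X168.30 Y197.16
G01 X167.76 Y194.47
G01 X168.30 Y191.78
G01 X169.82 Y189.49
G01 X172.11 Y187.97
G01 X174.80 Y187.43
G01 X177.49 Y187.97
G01 X179.78 Y189.49
G01 X181.30 Y191.78
G01 X181.84 Y194.47
M5
G0 X101.30 Y189.80
M3 S542
G01 X138.86 Y189.80 F1779
G01 X138.86 Y92.55
G01 X101.30 Y92.55
G01 X101.30 Y189.80
M5
G0 X107.29 Y163.20
M3 S542
G01 X109.79 Y155.95 F1779
G01 X120.35 Y142.11
G01 X136.26 Y124.34
G01 X154.81 Y105.32
G01 X173.29 Y87.72
G01 X188.99 Y74.21
G01 X199.20 Y67.48
G01 X201.22 Y70.18
M5
G0 X0.00 Y0.00

Since the viewBox matches the mm dimensions, user units are millimetres directly. The only transform is the Y-flip y_m = 210.55 − y_svg.

Shape 1 is a closed polygon drawn with `<polygon>`. Its stroke #000000 means score at S542, F1779. After flipping Y the toolpath is (64.41,115.44) → (174.40,32.25) → (119.87,134.11) → (27.00,175.36) → (211.21,189.39) → (64.41,115.44), returning to the start.

Shape 2 is a circle drawn with `<circle>`. Its stroke #000000 means score at S542, F1779. After flipping Y the toolpath is (181.84,194.47) → (181.30,197.16) → (179.78,199.45) → (177.49,200.97) → (174.80,201.51) → (172.11,200.97) → (169.82,199.45) → (168.30,197.16) → (167.76,194.47) → (168.30,191.78) → (169.82,189.49) → (172.11,187.97) → (174.80,187.43) → (177.49,187.97) → (179.78,189.49) → (181.30,191.78) → (181.84,194.47), returning to the start.

Shape 3 is a rectangle drawn with `<rect>`. Its stroke #000000 means score at S542, F1779. After flipping Y the toolpath is (101.30,189.80) → (138.86,189.80) → (138.86,92.55) → (101.30,92.55) → (101.30,189.80), returning to the start.

Shape 4 is a cubic bezier drawn with `<path>`. Its stroke #000000 means score at S542, F1779. After flipping Y the toolpath is (107.29,163.20) → (109.79,155.95) → (120.35,142.11) → (136.26,124.34) → (154.81,105.32) → (173.29,87.72) → (188.99,74.21) → (199.20,67.48) → (201.22,70.18).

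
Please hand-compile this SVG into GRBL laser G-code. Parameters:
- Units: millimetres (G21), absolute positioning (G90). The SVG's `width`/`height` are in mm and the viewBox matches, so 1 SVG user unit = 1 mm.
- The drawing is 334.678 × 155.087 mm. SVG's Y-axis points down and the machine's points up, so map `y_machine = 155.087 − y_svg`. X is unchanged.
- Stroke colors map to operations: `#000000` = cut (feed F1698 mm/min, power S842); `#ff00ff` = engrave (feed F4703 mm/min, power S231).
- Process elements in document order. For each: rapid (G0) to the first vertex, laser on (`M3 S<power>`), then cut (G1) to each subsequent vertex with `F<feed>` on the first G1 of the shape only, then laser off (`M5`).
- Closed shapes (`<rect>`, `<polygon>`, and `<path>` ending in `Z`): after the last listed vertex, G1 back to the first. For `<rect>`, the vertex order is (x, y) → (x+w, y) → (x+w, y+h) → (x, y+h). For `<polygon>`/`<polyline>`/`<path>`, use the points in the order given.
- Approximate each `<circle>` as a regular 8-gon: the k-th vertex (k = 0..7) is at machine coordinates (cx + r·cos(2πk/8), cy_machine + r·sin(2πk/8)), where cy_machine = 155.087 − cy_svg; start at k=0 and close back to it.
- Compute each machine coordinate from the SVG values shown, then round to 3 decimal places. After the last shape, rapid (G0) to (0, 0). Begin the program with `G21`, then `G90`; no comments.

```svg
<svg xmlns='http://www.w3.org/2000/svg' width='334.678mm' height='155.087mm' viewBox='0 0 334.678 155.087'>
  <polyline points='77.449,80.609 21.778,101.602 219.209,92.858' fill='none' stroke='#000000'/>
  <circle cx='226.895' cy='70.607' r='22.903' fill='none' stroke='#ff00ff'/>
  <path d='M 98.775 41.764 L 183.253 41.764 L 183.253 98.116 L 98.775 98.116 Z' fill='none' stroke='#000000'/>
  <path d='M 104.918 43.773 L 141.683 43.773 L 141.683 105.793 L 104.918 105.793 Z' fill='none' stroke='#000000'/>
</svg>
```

Since the viewBox matches the mm dimensions, user units are millimetres directly. The only transform is the Y-flip y_m = 155.087 − y_svg.

Shape 1 is a open polyline drawn with `<polyline>`. Its stroke #000000 means cut at S842, F1698. After flipping Y the toolpath is (77.449,74.478) → (21.778,53.485) → (219.209,62.229).

Shape 2 is a circle drawn with `<circle>`. Its stroke #ff00ff means engrave at S231, F4703. After flipping Y the toolpath is (249.798,84.480) → (243.090,100.675) → (226.895,107.383) → (210.700,100.675) → (203.992,84.480) → (210.700,68.285) → (226.895,61.577) → (243.090,68.285) → (249.798,84.480), returning to the start.

Shape 3 is a rectangle drawn with `<path>`. Its stroke #000000 means cut at S842, F1698. After flipping Y the toolpath is (98.775,113.323) → (183.253,113.323) → (183.253,56.971) → (98.775,56.971) → (98.775,113.323), returning to the start.

Shape 4 is a rectangle drawn with `<path>`. Its stroke #000000 means cut at S842, F1698. After flipping Y the toolpath is (104.918,111.314) → (141.683,111.314) → (141.683,49.294) → (104.918,49.294) → (104.918,111.314), returning to the start.

G21
G90
G0 X77.449 Y74.478
M3 S842
G1 X21.778 Y53.485 F1698
G1 X219.209 Y62.229
M5
G0 X249.798 Y84.480
M3 S231
G1 X243.090 Y100.675 F4703
G1 X226.895 Y107.383
G1 X210.700 Y100.675
G1 X203.992 Y84.480
G1 X210.700 Y68.285
G1 X226.895 Y61.577
G1 X243.090 Y68.285
G1 X249.798 Y84.480
M5
G0 X98.775 Y113.323
M3 S842
G1 X183.253 Y113.323 F1698
G1 X183.253 Y56.971
G1 X98.775 Y56.971
G1 X98.775 Y113.323
M5
G0 X104.918 Y111.314
M3 S842
G1 X141.683 Y111.314 F1698
G1 X141.683 Y49.294
G1 X104.918 Y49.294
G1 X104.918 Y111.314
M5
G0 X0.000 Y0.000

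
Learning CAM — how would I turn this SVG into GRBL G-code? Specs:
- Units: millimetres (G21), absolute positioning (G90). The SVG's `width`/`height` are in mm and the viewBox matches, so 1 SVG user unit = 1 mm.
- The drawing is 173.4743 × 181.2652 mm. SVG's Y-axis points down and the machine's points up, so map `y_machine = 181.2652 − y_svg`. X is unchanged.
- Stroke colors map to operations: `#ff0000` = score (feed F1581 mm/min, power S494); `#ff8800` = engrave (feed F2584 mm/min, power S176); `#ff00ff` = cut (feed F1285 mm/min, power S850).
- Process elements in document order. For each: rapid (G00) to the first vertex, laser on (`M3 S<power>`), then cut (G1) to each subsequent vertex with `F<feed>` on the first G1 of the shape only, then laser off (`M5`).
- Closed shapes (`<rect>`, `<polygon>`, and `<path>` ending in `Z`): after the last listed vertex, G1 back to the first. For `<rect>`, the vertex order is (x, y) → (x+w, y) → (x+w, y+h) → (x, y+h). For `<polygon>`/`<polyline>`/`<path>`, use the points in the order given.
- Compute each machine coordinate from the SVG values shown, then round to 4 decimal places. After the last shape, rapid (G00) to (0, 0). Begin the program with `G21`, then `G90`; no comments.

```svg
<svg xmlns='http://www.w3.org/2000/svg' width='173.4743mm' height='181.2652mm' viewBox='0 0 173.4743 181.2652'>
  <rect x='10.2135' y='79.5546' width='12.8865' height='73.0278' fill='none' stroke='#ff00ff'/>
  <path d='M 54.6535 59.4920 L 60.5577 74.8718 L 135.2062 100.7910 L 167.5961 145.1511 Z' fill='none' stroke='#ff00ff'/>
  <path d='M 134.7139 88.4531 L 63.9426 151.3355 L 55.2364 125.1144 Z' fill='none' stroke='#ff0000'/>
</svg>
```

viewBox `0 0 173.4743 181.2652` with mm width/height → 1 unit = 1 mm. Flip: y_m = 181.2652 − y_svg.

**Shape 1** — `<rect>` rectangle, stroke `#ff00ff` → cut (S850, F1285). Machine vertices: (10.2135,101.7106) → (23.1000,101.7106) → (23.1000,28.6828) → (10.2135,28.6828) → (10.2135,101.7106). Closed: final G1 returns to the first vertex.

**Shape 2** — `<path>` closed polygon, stroke `#ff00ff` → cut (S850, F1285). Machine vertices: (54.6535,121.7732) → (60.5577,106.3934) → (135.2062,80.4742) → (167.5961,36.1141) → (54.6535,121.7732). Closed: final G1 returns to the first vertex.

**Shape 3** — `<path>` closed polygon, stroke `#ff0000` → score (S494, F1581). Machine vertices: (134.7139,92.8121) → (63.9426,29.9297) → (55.2364,56.1508) → (134.7139,92.8121). Closed: final G1 returns to the first vertex.

G21
G90
G00 X10.2135 Y101.7106
M3 S850
G1 X23.1000 Y101.7106 F1285
G1 X23.1000 Y28.6828
G1 X10.2135 Y28.6828
G1 X10.2135 Y101.7106
M5
G00 X54.6535 Y121.7732
M3 S850
G1 X60.5577 Y106.3934 F1285
G1 X135.2062 Y80.4742
G1 X167.5961 Y36.1141
G1 X54.6535 Y121.7732
M5
G00 X134.7139 Y92.8121
M3 S494
G1 X63.9426 Y29.9297 F1581
G1 X55.2364 Y56.1508
G1 X134.7139 Y92.8121
M5
G00 X0.0000 Y0.0000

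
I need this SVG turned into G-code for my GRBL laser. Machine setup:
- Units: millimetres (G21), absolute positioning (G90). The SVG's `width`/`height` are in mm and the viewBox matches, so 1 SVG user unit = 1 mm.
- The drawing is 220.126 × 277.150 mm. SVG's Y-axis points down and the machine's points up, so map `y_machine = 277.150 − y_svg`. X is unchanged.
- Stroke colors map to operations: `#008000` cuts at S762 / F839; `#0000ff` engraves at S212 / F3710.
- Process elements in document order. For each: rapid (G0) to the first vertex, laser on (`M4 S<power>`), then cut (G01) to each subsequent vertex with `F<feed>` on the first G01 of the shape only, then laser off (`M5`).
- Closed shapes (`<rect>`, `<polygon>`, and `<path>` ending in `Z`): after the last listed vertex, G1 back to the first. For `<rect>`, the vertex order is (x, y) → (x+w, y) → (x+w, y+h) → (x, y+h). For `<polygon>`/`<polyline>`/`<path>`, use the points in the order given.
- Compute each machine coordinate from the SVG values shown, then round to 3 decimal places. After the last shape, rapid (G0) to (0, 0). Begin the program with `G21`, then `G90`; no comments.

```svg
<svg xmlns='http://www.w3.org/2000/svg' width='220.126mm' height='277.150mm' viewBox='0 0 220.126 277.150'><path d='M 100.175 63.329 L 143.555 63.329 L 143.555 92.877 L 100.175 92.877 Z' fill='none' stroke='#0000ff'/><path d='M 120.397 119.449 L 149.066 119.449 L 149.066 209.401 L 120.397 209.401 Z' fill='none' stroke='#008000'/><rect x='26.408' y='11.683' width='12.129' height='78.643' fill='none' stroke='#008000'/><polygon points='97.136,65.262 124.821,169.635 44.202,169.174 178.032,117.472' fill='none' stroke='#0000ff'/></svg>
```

1 u = 1 mm; y_m = 277.150 − y.

[1] `<path>` rectangle, #0000ff→engrave S212 F3710: (100.175,213.821) → (143.555,213.821) → (143.555,184.273) → (100.175,184.273) → (100.175,213.821) (closed)

[2] `<path>` rectangle, #008000→cut S762 F839: (120.397,157.701) → (149.066,157.701) → (149.066,67.749) → (120.397,67.749) → (120.397,157.701) (closed)

[3] `<rect>` rectangle, #008000→cut S762 F839: (26.408,265.467) → (38.537,265.467) → (38.537,186.824) → (26.408,186.824) → (26.408,265.467) (closed)

[4] `<polygon>` closed polygon, #0000ff→engrave S212 F3710: (97.136,211.888) → (124.821,107.515) → (44.202,107.976) → (178.032,159.678) → (97.136,211.888) (closed)

G21
G90
G0 X100.175 Y213.821
M4 S212
G01 X143.555 Y213.821 F3710
G01 X143.555 Y184.273
G01 X100.175 Y184.273
G01 X100.175 Y213.821
M5
G0 X120.397 Y157.701
M4 S762
G01 X149.066 Y157.701 F839
G01 X149.066 Y67.749
G01 X120.397 Y67.749
G01 X120.397 Y157.701
M5
G0 X26.408 Y265.467
M4 S762
G01 X38.537 Y265.467 F839
G01 X38.537 Y186.824
G01 X26.408 Y186.824
G01 X26.408 Y265.467
M5
G0 X97.136 Y211.888
M4 S212
G01 X124.821 Y107.515 F3710
G01 X44.202 Y107.976
G01 X178.032 Y159.678
G01 X97.136 Y211.888
M5
G0 X0.000 Y0.000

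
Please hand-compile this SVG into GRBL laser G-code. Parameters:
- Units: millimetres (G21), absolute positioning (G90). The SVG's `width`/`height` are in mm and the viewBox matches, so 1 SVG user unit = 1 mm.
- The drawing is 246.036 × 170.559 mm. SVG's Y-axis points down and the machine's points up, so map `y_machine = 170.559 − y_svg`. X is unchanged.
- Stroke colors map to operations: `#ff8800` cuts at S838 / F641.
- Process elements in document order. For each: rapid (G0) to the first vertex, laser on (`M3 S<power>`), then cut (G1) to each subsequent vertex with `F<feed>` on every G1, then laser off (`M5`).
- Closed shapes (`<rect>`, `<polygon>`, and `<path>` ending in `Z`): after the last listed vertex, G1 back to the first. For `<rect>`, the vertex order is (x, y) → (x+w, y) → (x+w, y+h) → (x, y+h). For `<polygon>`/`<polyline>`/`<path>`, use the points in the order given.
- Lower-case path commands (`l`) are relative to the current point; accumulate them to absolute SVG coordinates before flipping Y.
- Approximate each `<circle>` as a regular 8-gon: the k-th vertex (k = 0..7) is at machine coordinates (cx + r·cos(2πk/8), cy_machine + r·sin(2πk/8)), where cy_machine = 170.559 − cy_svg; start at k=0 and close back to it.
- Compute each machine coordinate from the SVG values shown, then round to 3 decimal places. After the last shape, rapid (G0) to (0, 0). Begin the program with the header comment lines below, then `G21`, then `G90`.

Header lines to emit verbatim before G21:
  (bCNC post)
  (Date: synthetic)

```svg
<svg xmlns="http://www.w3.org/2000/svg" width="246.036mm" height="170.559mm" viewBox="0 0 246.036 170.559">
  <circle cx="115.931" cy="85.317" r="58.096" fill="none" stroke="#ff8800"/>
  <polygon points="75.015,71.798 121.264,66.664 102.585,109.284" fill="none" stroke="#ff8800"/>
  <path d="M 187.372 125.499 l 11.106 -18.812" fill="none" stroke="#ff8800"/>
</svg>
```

(bCNC post)
(Date: synthetic)
G21
G90
G0 X174.027 Y85.242
M3 S838
G1 X157.011 Y126.322 F641
G1 X115.931 Y143.338 F641
G1 X74.851 Y126.322 F641
G1 X57.835 Y85.242 F641
G1 X74.851 Y44.162 F641
G1 X115.931 Y27.146 F641
G1 X157.011 Y44.162 F641
G1 X174.027 Y85.242 F641
M5
G0 X75.015 Y98.761
M3 S838
G1 X121.264 Y103.895 F641
G1 X102.585 Y61.275 F641
G1 X75.015 Y98.761 F641
M5
G0 X187.372 Y45.060
M3 S838
G1 X198.478 Y63.872 F641
M5
G0 X0.000 Y0.000

1 u = 1 mm; y_m = 170.559 − y.

[1] `<circle>` circle, #ff8800→cut S838 F641: (174.027,85.242) → (157.011,126.322) → (115.931,143.338) → (74.851,126.322) → (57.835,85.242) → (74.851,44.162) → (115.931,27.146) → (157.011,44.162) → (174.027,85.242) (closed)

[2] `<polygon>` regular polygon, #ff8800→cut S838 F641: (75.015,98.761) → (121.264,103.895) → (102.585,61.275) → (75.015,98.761) (closed)

[3] `<path>` line segment, #ff8800→cut S838 F641: (187.372,45.060) → (198.478,63.872)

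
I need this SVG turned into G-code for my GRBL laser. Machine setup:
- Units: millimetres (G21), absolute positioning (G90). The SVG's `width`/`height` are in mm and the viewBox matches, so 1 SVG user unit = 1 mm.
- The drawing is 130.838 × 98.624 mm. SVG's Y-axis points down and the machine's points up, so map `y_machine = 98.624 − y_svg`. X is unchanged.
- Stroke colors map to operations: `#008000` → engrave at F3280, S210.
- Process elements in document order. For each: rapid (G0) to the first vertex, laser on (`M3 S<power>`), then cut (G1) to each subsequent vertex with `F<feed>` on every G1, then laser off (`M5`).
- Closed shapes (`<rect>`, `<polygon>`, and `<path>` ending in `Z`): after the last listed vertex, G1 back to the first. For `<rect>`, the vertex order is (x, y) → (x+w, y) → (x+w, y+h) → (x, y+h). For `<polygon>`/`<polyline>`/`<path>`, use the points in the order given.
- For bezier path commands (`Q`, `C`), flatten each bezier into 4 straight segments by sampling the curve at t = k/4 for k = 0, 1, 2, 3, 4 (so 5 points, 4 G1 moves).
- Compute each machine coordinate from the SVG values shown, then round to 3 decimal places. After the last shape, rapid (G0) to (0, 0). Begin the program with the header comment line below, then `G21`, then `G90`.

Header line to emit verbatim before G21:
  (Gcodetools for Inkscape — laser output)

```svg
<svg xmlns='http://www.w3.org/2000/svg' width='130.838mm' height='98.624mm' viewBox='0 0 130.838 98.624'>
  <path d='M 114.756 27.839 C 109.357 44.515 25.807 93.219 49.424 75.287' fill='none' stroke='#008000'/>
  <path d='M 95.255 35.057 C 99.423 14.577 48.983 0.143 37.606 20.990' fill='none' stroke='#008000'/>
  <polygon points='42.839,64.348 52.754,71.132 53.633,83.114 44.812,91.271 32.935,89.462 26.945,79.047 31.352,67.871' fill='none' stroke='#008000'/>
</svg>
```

(Gcodetools for Inkscape — laser output)
G21
G90
G0 X114.756 Y70.785
M3 S210
G1 X98.949 Y53.814 F3280
G1 X71.209 Y34.083 F3280
G1 X48.909 Y20.841 F3280
G1 X49.424 Y23.337 F3280
M5
G0 X95.255 Y63.567
M3 S210
G1 X89.606 Y77.337 F3280
G1 X72.260 Y86.098 F3280
G1 X51.999 Y87.111 F3280
G1 X37.606 Y77.634 F3280
M5
G0 X42.839 Y34.276
M3 S210
G1 X52.754 Y27.492 F3280
G1 X53.633 Y15.510 F3280
G1 X44.812 Y7.353 F3280
G1 X32.935 Y9.162 F3280
G1 X26.945 Y19.577 F3280
G1 X31.352 Y30.753 F3280
G1 X42.839 Y34.276 F3280
M5
G0 X0.000 Y0.000

Since the viewBox matches the mm dimensions, user units are millimetres directly. The only transform is the Y-flip y_m = 98.624 − y_svg.

Shape 1 is a cubic bezier drawn with `<path>`. Its stroke #008000 means engrave at S210, F3280. After flipping Y the toolpath is (114.756,70.785) → (98.949,53.814) → (71.209,34.083) → (48.909,20.841) → (49.424,23.337).

Shape 2 is a cubic bezier drawn with `<path>`. Its stroke #008000 means engrave at S210, F3280. After flipping Y the toolpath is (95.255,63.567) → (89.606,77.337) → (72.260,86.098) → (51.999,87.111) → (37.606,77.634).

Shape 3 is a regular polygon drawn with `<polygon>`. Its stroke #008000 means engrave at S210, F3280. After flipping Y the toolpath is (42.839,34.276) → (52.754,27.492) → (53.633,15.510) → (44.812,7.353) → (32.935,9.162) → (26.945,19.577) → (31.352,30.753) → (42.839,34.276), returning to the start.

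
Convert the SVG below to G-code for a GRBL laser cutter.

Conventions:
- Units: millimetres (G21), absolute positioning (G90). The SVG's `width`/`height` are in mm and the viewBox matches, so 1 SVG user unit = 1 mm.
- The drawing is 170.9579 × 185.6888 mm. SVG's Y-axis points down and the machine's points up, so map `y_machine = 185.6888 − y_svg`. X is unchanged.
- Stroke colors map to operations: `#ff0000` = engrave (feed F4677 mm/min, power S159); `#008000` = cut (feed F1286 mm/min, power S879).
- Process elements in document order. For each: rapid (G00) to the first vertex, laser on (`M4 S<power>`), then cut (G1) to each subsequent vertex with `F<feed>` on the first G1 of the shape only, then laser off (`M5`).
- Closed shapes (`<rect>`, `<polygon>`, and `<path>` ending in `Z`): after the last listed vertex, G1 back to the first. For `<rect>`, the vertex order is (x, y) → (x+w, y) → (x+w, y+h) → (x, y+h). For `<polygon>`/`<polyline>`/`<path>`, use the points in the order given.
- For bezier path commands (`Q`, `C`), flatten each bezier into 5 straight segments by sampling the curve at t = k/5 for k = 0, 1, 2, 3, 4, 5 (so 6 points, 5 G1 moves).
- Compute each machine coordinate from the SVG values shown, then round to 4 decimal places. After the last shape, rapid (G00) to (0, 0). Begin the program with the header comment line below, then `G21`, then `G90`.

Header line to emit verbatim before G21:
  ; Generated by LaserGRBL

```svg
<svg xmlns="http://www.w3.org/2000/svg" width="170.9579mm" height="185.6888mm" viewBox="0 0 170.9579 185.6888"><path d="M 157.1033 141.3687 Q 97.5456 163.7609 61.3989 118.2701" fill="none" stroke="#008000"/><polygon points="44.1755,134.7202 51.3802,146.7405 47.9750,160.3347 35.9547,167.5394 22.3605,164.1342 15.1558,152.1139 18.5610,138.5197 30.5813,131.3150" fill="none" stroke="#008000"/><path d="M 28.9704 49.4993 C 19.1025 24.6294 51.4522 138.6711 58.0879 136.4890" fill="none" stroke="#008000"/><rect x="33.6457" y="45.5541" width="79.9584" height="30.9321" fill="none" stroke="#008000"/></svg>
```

1 u = 1 mm; y_m = 185.6888 − y.

[1] `<path>` quadratic bezier, #008000→cut S879 F1286: (157.1033,44.3201) → (134.2167,38.0785) → (113.2029,37.2676) → (94.0620,41.8873) → (76.7940,51.9377) → (61.3989,67.4187)

[2] `<polygon>` regular polygon, #008000→cut S879 F1286: (44.1755,50.9686) → (51.3802,38.9483) → (47.9750,25.3541) → (35.9547,18.1494) → (22.3605,21.5546) → (15.1558,33.5749) → (18.5610,47.1691) → (30.5813,54.3738) → (44.1755,50.9686) (closed)

[3] `<path>` cubic bezier, #008000→cut S879 F1286: (28.9704,136.1895) → (27.5723,136.4831) → (33.0457,115.6845) → (42.1300,86.0400) → (51.5643,59.7963) → (58.0879,49.1998)

[4] `<rect>` rectangle, #008000→cut S879 F1286: (33.6457,140.1347) → (113.6041,140.1347) → (113.6041,109.2026) → (33.6457,109.2026) → (33.6457,140.1347) (closed)

; Generated by LaserGRBL
G21
G90
G00 X157.1033 Y44.3201
M4 S879
G1 X134.2167 Y38.0785 F1286
G1 X113.2029 Y37.2676
G1 X94.0620 Y41.8873
G1 X76.7940 Y51.9377
G1 X61.3989 Y67.4187
M5
G00 X44.1755 Y50.9686
M4 S879
G1 X51.3802 Y38.9483 F1286
G1 X47.9750 Y25.3541
G1 X35.9547 Y18.1494
G1 X22.3605 Y21.5546
G1 X15.1558 Y33.5749
G1 X18.5610 Y47.1691
G1 X30.5813 Y54.3738
G1 X44.1755 Y50.9686
M5
G00 X28.9704 Y136.1895
M4 S879
G1 X27.5723 Y136.4831 F1286
G1 X33.0457 Y115.6845
G1 X42.1300 Y86.0400
G1 X51.5643 Y59.7963
G1 X58.0879 Y49.1998
M5
G00 X33.6457 Y140.1347
M4 S879
G1 X113.6041 Y140.1347 F1286
G1 X113.6041 Y109.2026
G1 X33.6457 Y109.2026
G1 X33.6457 Y140.1347
M5
G00 X0.0000 Y0.0000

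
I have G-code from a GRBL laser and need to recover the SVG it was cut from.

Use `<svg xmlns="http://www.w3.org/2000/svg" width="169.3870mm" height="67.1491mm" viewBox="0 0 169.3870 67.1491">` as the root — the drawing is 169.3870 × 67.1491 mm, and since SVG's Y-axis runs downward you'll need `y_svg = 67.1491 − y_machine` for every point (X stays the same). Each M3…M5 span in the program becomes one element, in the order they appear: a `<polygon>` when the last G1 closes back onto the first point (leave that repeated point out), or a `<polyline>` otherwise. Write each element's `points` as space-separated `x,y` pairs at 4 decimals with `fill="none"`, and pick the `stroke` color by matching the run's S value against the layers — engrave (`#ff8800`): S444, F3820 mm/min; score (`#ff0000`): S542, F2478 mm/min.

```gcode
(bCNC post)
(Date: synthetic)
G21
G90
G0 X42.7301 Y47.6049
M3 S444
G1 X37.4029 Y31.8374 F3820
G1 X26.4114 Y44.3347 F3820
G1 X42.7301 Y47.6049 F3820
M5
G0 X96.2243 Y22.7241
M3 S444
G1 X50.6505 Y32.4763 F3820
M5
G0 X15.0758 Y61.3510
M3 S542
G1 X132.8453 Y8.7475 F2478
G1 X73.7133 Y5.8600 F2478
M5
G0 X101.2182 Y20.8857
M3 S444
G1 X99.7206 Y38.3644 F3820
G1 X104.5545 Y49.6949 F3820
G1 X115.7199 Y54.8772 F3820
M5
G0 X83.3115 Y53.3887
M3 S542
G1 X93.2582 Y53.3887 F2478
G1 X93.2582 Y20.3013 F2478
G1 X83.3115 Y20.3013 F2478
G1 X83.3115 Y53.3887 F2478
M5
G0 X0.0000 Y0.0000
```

<svg xmlns="http://www.w3.org/2000/svg" width="169.3870mm" height="67.1491mm" viewBox="0 0 169.3870 67.1491">
  <polygon points="42.7301,19.5442 37.4029,35.3117 26.4114,22.8144" fill="none" stroke="#ff8800"/>
  <polyline points="96.2243,44.4250 50.6505,34.6728" fill="none" stroke="#ff8800"/>
  <polyline points="15.0758,5.7981 132.8453,58.4016 73.7133,61.2891" fill="none" stroke="#ff0000"/>
  <polyline points="101.2182,46.2634 99.7206,28.7847 104.5545,17.4542 115.7199,12.2719" fill="none" stroke="#ff8800"/>
  <polygon points="83.3115,13.7604 93.2582,13.7604 93.2582,46.8478 83.3115,46.8478" fill="none" stroke="#ff0000"/>
</svg>

Each laser-on run becomes one SVG element. Flip Y back into SVG space with y_svg = 67.1491 − y_machine.

Run 1: power S444 maps to stroke `#ff8800` (engrave). The run returns to its start, so emit a `<polygon>` with points (Y-flipped): 42.7301,19.5442 37.4029,35.3117 26.4114,22.8144.

Run 2: the run's S444 means `#ff8800` (engrave). The run is open, so emit a `<polyline>` with points (Y-flipped): 96.2243,44.4250 50.6505,34.6728.

Run 3: the run's S542 means `#ff0000` (score). The run is open, so emit a `<polyline>` with points (Y-flipped): 15.0758,5.7981 132.8453,58.4016 73.7133,61.2891.

Run 4: S444 ⇒ engrave layer `#ff8800`. The run is open, so emit a `<polyline>` with points (Y-flipped): 101.2182,46.2634 99.7206,28.7847 104.5545,17.4542 115.7199,12.2719.

Run 5: power S542 maps to stroke `#ff0000` (score). The run returns to its start, so emit a `<polygon>` with points (Y-flipped): 83.3115,13.7604 93.2582,13.7604 93.2582,46.8478 83.3115,46.8478.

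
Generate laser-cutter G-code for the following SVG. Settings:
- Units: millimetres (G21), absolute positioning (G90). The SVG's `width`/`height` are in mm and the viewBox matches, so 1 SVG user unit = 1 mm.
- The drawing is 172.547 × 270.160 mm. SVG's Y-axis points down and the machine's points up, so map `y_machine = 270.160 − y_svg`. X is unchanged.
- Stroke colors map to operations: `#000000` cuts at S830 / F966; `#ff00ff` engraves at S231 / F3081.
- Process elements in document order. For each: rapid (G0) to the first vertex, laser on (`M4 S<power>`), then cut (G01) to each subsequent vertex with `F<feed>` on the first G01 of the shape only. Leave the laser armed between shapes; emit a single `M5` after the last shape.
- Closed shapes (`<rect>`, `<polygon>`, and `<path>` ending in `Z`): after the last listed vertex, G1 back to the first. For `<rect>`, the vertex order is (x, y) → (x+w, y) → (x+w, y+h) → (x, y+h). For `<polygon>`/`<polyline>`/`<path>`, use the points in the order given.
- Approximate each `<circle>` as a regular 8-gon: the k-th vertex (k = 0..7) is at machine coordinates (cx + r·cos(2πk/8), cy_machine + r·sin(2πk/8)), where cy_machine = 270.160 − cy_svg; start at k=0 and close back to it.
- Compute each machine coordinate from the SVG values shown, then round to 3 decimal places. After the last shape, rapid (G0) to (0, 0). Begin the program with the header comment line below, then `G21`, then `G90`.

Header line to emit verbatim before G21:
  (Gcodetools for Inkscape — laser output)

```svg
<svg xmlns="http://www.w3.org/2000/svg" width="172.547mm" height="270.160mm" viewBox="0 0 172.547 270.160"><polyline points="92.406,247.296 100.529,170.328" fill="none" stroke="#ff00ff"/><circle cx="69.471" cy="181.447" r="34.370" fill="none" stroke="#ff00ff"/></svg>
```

(Gcodetools for Inkscape — laser output)
G21
G90
G0 X92.406 Y22.864
M4 S231
G01 X100.529 Y99.832 F3081
G0 X103.841 Y88.713
M4 S231
G01 X93.774 Y113.016 F3081
G01 X69.471 Y123.083
G01 X45.168 Y113.016
G01 X35.101 Y88.713
G01 X45.168 Y64.410
G01 X69.471 Y54.343
G01 X93.774 Y64.410
G01 X103.841 Y88.713
M5
G0 X0.000 Y0.000

Since the viewBox matches the mm dimensions, user units are millimetres directly. The only transform is the Y-flip y_m = 270.160 − y_svg.

Shape 1 is a line segment drawn with `<polyline>`. Its stroke #ff00ff means engrave at S231, F3081. After flipping Y the toolpath is (92.406,22.864) → (100.529,99.832).

Shape 2 is a circle drawn with `<circle>`. Its stroke #ff00ff means engrave at S231, F3081. After flipping Y the toolpath is (103.841,88.713) → (93.774,113.016) → (69.471,123.083) → (45.168,113.016) → (35.101,88.713) → (45.168,64.410) → (69.471,54.343) → (93.774,64.410) → (103.841,88.713), returning to the start.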